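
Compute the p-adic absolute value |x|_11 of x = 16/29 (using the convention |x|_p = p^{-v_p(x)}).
|16/29|_11 = 1

Step 1 — compute v_11(x) by factoring powers of 11 out of the numerator and denominator: v_11(16/29) = 0. Step 2 — apply |x|_p = p^{-v_p(x)} = 11^{0} = 1.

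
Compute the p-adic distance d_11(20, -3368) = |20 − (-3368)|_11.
d_11(20, -3368) = 1/121

Step 1 — x − y = 20 − (-3368) = 3388. Step 2 — v_11(3388) = 2 (factor: 3388 = (11^2 · 28); the sign does not affect v_p). Step 3 — |x − y|_11 = 11^{-2} = 1/121.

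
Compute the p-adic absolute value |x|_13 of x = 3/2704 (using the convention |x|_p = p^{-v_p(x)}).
|3/2704|_13 = 169

Step 1 — compute v_13(x) by factoring powers of 13 out of the numerator and denominator: v_13(3/2704) = -2. Step 2 — apply |x|_p = p^{-v_p(x)} = 13^{2} = 169.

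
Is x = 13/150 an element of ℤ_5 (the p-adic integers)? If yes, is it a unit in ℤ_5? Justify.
x ∉ ℤ_5 (v_5(x) = -2 < 0)

ℤ_5 = {x ∈ ℚ_5 : v_5(x) ≥ 0} and ℤ_5^× = {x ∈ ℤ_5 : v_5(x) = 0}. Here v_5(13/150) = v_5(num) − v_5(den) = -2; compare against these criteria.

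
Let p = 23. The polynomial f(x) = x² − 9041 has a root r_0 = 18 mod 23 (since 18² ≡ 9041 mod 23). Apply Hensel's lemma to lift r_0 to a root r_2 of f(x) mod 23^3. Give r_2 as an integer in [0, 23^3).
r_2 = 7769 (mod 12167)

Hensel's recurrence: r_{i+1} = r_i − f(r_i)·(f′(r_i))^{-1} mod 23^{i+2}, with f′(x) = 2x. Iterate:
  r_0 = 18 (mod 23)
  r_1 = 363 (mod 529)
  r_2 = 7769 (mod 12167)
Final: r_2 = 7769, and one checks f(r_2) ≡ 0 mod 23^3.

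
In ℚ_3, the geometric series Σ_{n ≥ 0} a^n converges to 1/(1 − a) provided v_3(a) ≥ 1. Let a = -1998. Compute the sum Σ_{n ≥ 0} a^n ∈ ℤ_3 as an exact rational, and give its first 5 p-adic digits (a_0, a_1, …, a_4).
Σ a^n = 1/(1 − a) = 1/1999;  first 5 digits = (1, 0, 0, 1, 2)

v_3(a) = 3 ≥ 1, so the series converges in ℤ_3 to 1/(1 − a) = 1/(1 − (-1998)) = 1/1999. Expand this rational in ℤ_3: compute digits iteratively via d_i = x_i mod 3, x_{i+1} = (x_i − d_i)/3. The first 5 digits are (1, 0, 0, 1, 2).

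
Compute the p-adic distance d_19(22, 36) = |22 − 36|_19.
d_19(22, 36) = 1

Step 1 — x − y = 22 − 36 = -14. Step 2 — v_19(-14) = 0 (factor: -14 = −(19^0 · 14); the sign does not affect v_p). Step 3 — |x − y|_19 = 19^{0} = 1.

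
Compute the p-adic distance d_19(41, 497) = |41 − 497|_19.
d_19(41, 497) = 1/19

Step 1 — x − y = 41 − 497 = -456. Step 2 — v_19(-456) = 1 (factor: -456 = −(19^1 · 24); the sign does not affect v_p). Step 3 — |x − y|_19 = 19^{-1} = 1/19.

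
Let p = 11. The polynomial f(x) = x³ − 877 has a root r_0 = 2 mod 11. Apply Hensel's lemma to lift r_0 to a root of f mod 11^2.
r_1 = 24 (mod 121)

Hensel: r_{i+1} = r_i − f(r_i)/f′(r_i) mod 11^{i+2}, where f′(x) = 3x². Iterate:
  r_0 = 2 (mod 11)
  r_1 = 24 (mod 121)
Final: r = 24 with f(r) ≡ 0 mod 11^2.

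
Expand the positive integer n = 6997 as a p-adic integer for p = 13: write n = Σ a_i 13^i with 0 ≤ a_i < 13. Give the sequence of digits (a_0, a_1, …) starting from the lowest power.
(a_0, a_1, …) = (3, 5, 2, 3)

Repeated division by 13 gives the digits low-to-high: 6997 = 3 + 5·13^1 + 2·13^2 + 3·13^3. Digit sequence: (3, 5, 2, 3).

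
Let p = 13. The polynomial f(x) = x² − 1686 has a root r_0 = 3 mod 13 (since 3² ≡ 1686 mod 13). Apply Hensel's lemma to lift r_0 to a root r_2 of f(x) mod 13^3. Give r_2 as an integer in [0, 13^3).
r_2 = 536 (mod 2197)

Hensel's recurrence: r_{i+1} = r_i − f(r_i)·(f′(r_i))^{-1} mod 13^{i+2}, with f′(x) = 2x. Iterate:
  r_0 = 3 (mod 13)
  r_1 = 29 (mod 169)
  r_2 = 536 (mod 2197)
Final: r_2 = 536, and one checks f(r_2) ≡ 0 mod 13^3.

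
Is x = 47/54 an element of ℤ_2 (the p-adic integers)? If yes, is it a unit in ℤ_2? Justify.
x ∉ ℤ_2 (v_2(x) = -1 < 0)

ℤ_2 = {x ∈ ℚ_2 : v_2(x) ≥ 0} and ℤ_2^× = {x ∈ ℤ_2 : v_2(x) = 0}. Here v_2(47/54) = v_2(num) − v_2(den) = -1; compare against these criteria.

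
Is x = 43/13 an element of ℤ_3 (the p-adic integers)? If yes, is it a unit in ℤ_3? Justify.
x ∈ ℤ_3^× (unit); v_3(x) = 0

ℤ_3 = {x ∈ ℚ_3 : v_3(x) ≥ 0} and ℤ_3^× = {x ∈ ℤ_3 : v_3(x) = 0}. Here v_3(43/13) = v_3(num) − v_3(den) = 0; compare against these criteria.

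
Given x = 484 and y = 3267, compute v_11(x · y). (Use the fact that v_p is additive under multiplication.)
v_11(1581228) = 4

v_p(x) = 2 (factor: 484 = 11^2 · 4); v_p(y) = 2 (factor: 3267 = 11^2 · 27). Additivity: v_p(xy) = v_p(x) + v_p(y) = 2 + 2 = 4. (Direct check: xy = 1581228 = 11^4 · (108).)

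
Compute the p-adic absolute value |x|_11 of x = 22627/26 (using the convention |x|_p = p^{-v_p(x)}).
|22627/26|_11 = 1/1331

Step 1 — compute v_11(x) by factoring powers of 11 out of the numerator and denominator: v_11(22627/26) = 3. Step 2 — apply |x|_p = p^{-v_p(x)} = 11^{-3} = 1/1331.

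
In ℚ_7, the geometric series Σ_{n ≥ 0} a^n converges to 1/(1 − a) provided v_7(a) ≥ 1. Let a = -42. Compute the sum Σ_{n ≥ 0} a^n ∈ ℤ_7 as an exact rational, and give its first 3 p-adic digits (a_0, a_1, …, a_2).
Σ a^n = 1/(1 − a) = 1/43;  first 3 digits = (1, 1, 0)

v_7(a) = 1 ≥ 1, so the series converges in ℤ_7 to 1/(1 − a) = 1/(1 − (-42)) = 1/43. Expand this rational in ℤ_7: compute digits iteratively via d_i = x_i mod 7, x_{i+1} = (x_i − d_i)/7. The first 3 digits are (1, 1, 0).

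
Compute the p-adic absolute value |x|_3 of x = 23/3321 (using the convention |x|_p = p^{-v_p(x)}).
|23/3321|_3 = 81

Step 1 — compute v_3(x) by factoring powers of 3 out of the numerator and denominator: v_3(23/3321) = -4. Step 2 — apply |x|_p = p^{-v_p(x)} = 3^{4} = 81.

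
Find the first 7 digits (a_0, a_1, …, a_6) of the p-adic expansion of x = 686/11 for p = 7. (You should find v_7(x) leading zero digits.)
(a_0, …, a_6) = (0, 0, 0, 4, 2, 6, 1)

v_7(686/11) = 3, so a_0 = ... = a_2 = 0. Factor out: x = 7^3 · u with u = 2/11 a unit in ℤ_7. Expand u iteratively via a_{v+i} = u_i mod 7, u_{i+1} = (u_i − a_{v+i})/7:
  u_0 = 2/11;  a_3 = 4;  u_1 = (u_0 − 4)/7 = -6/11
  u_1 = -6/11;  a_4 = 2;  u_2 = (u_1 − 2)/7 = -4/11
  u_2 = -4/11;  a_5 = 6;  u_3 = (u_2 − 6)/7 = -10/11
  u_3 = -10/11;  a_6 = 1;  u_4 = (u_3 − 1)/7 = -3/11
Digits: (0, 0, 0, 4, 2, 6, 1).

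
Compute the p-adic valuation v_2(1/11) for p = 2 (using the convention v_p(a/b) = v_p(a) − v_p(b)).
v_2(1/11) = 0

Factor powers of 2 from the numerator and denominator of the reduced fraction: 1 = 2^0 · 1 and 11 = 2^0 · 11. Apply v_p(a/b) = v_p(a) − v_p(b): v_2(1/11) = 0 − 0 = 0.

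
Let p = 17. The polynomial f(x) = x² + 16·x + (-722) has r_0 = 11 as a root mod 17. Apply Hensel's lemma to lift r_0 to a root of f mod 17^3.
r_2 = 3224 (mod 4913)

Hensel: r_{i+1} = r_i − f(r_i)·(f′(r_i))^{-1} mod 17^{i+2}, f′(x) = 2x + 16. Iterate:
  r_0 = 11 (mod 17)
  r_1 = 45 (mod 289)
  r_2 = 3224 (mod 4913)
Final: r = 3224 satisfies f(r) ≡ 0 mod 17^3.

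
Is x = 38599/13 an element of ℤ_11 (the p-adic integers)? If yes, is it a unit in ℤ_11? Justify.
x ∈ ℤ_11 but not a unit; v_11(x) = 3 > 0

ℤ_11 = {x ∈ ℚ_11 : v_11(x) ≥ 0} and ℤ_11^× = {x ∈ ℤ_11 : v_11(x) = 0}. Here v_11(38599/13) = v_11(num) − v_11(den) = 3; compare against these criteria.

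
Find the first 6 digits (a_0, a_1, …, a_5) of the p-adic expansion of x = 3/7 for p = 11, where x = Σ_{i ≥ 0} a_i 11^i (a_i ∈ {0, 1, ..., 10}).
(a_0, …, a_5) = (2, 3, 6, 1, 3, 6)

v_11(3/7) = 0 (numerator and denominator both coprime to 11), so x ∈ ℤ_11^×. Compute digits iteratively via a_i = x_i mod 11, x_{i+1} = (x_i − a_i)/11, with x_0 = x:
  x_0 = 3/7;  a_0 = 2;  x_1 = (x_0 − 2)/11 = -1/7
  x_1 = -1/7;  a_1 = 3;  x_2 = (x_1 − 3)/11 = -2/7
  x_2 = -2/7;  a_2 = 6;  x_3 = (x_2 − 6)/11 = -4/7
  x_3 = -4/7;  a_3 = 1;  x_4 = (x_3 − 1)/11 = -1/7
  x_4 = -1/7;  a_4 = 3;  x_5 = (x_4 − 3)/11 = -2/7
  x_5 = -2/7;  a_5 = 6;  x_6 = (x_5 − 6)/11 = -4/7
Digits: (2, 3, 6, 1, 3, 6).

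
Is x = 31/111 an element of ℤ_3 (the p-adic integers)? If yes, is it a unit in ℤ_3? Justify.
x ∉ ℤ_3 (v_3(x) = -1 < 0)

ℤ_3 = {x ∈ ℚ_3 : v_3(x) ≥ 0} and ℤ_3^× = {x ∈ ℤ_3 : v_3(x) = 0}. Here v_3(31/111) = v_3(num) − v_3(den) = -1; compare against these criteria.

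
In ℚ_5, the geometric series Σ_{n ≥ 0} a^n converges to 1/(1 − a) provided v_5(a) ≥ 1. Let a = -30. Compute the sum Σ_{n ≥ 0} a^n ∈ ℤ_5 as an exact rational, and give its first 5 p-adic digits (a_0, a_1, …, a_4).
Σ a^n = 1/(1 − a) = 1/31;  first 5 digits = (1, 4, 4, 0, 4)

v_5(a) = 1 ≥ 1, so the series converges in ℤ_5 to 1/(1 − a) = 1/(1 − (-30)) = 1/31. Expand this rational in ℤ_5: compute digits iteratively via d_i = x_i mod 5, x_{i+1} = (x_i − d_i)/5. The first 5 digits are (1, 4, 4, 0, 4).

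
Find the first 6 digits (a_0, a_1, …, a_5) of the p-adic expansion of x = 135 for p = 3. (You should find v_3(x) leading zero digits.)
(a_0, …, a_5) = (0, 0, 0, 2, 1, 0)

v_3(135) = 3, so a_0 = ... = a_2 = 0. Factor out: x = 3^3 · u with u = 5 a unit in ℤ_3. Expand u iteratively via a_{v+i} = u_i mod 3, u_{i+1} = (u_i − a_{v+i})/3:
  u_0 = 5;  a_3 = 2;  u_1 = (u_0 − 2)/3 = 1
  u_1 = 1;  a_4 = 1;  u_2 = (u_1 − 1)/3 = 0
  u_2 = 0;  a_5 = 0;  u_3 = (u_2 − 0)/3 = 0
Digits: (0, 0, 0, 2, 1, 0).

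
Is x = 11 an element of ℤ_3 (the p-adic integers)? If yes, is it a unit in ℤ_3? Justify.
x ∈ ℤ_3^× (unit); v_3(x) = 0

ℤ_3 = {x ∈ ℚ_3 : v_3(x) ≥ 0} and ℤ_3^× = {x ∈ ℤ_3 : v_3(x) = 0}. Here v_3(11) = v_3(num) − v_3(den) = 0; compare against these criteria.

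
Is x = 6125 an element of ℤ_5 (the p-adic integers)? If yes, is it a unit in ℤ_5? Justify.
x ∈ ℤ_5 but not a unit; v_5(x) = 3 > 0

ℤ_5 = {x ∈ ℚ_5 : v_5(x) ≥ 0} and ℤ_5^× = {x ∈ ℤ_5 : v_5(x) = 0}. Here v_5(6125) = v_5(num) − v_5(den) = 3; compare against these criteria.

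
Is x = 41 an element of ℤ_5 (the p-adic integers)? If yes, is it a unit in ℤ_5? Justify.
x ∈ ℤ_5^× (unit); v_5(x) = 0

ℤ_5 = {x ∈ ℚ_5 : v_5(x) ≥ 0} and ℤ_5^× = {x ∈ ℤ_5 : v_5(x) = 0}. Here v_5(41) = v_5(num) − v_5(den) = 0; compare against these criteria.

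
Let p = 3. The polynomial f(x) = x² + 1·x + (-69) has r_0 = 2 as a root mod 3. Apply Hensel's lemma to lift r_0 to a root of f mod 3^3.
r_2 = 20 (mod 27)

Hensel: r_{i+1} = r_i − f(r_i)·(f′(r_i))^{-1} mod 3^{i+2}, f′(x) = 2x + 1. Iterate:
  r_0 = 2 (mod 3)
  r_1 = 2 (mod 9)
  r_2 = 20 (mod 27)
Final: r = 20 satisfies f(r) ≡ 0 mod 3^3.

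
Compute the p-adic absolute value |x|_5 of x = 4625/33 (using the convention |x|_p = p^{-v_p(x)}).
|4625/33|_5 = 1/125

Step 1 — compute v_5(x) by factoring powers of 5 out of the numerator and denominator: v_5(4625/33) = 3. Step 2 — apply |x|_p = p^{-v_p(x)} = 5^{-3} = 1/125.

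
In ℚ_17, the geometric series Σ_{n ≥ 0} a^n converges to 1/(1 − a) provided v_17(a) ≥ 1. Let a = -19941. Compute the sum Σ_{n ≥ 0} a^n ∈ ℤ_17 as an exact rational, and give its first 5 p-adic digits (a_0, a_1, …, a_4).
Σ a^n = 1/(1 − a) = 1/19942;  first 5 digits = (1, 0, 16, 12, 0)

v_17(a) = 2 ≥ 1, so the series converges in ℤ_17 to 1/(1 − a) = 1/(1 − (-19941)) = 1/19942. Expand this rational in ℤ_17: compute digits iteratively via d_i = x_i mod 17, x_{i+1} = (x_i − d_i)/17. The first 5 digits are (1, 0, 16, 12, 0).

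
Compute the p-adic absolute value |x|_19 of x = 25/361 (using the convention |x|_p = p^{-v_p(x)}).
|25/361|_19 = 361

Step 1 — compute v_19(x) by factoring powers of 19 out of the numerator and denominator: v_19(25/361) = -2. Step 2 — apply |x|_p = p^{-v_p(x)} = 19^{2} = 361.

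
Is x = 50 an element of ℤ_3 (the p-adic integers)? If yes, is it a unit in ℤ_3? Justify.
x ∈ ℤ_3^× (unit); v_3(x) = 0

ℤ_3 = {x ∈ ℚ_3 : v_3(x) ≥ 0} and ℤ_3^× = {x ∈ ℤ_3 : v_3(x) = 0}. Here v_3(50) = v_3(num) − v_3(den) = 0; compare against these criteria.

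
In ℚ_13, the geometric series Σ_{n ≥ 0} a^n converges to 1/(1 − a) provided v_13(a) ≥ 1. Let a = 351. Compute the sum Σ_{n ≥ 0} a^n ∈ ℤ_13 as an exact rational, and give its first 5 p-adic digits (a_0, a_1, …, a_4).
Σ a^n = 1/(1 − a) = -1/350;  first 5 digits = (1, 1, 3, 5, 11)

v_13(a) = 1 ≥ 1, so the series converges in ℤ_13 to 1/(1 − a) = 1/(1 − 351) = -1/350. Expand this rational in ℤ_13: compute digits iteratively via d_i = x_i mod 13, x_{i+1} = (x_i − d_i)/13. The first 5 digits are (1, 1, 3, 5, 11).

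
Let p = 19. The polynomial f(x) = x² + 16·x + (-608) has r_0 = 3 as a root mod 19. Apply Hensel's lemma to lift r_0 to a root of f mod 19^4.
r_3 = 56623 (mod 130321)

Hensel: r_{i+1} = r_i − f(r_i)·(f′(r_i))^{-1} mod 19^{i+2}, f′(x) = 2x + 16. Iterate:
  r_0 = 3 (mod 19)
  r_1 = 307 (mod 361)
  r_2 = 1751 (mod 6859)
  r_3 = 56623 (mod 130321)
Final: r = 56623 satisfies f(r) ≡ 0 mod 19^4.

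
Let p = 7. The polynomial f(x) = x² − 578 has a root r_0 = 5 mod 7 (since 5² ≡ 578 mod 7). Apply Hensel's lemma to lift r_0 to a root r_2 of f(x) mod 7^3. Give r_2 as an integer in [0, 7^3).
r_2 = 222 (mod 343)

Hensel's recurrence: r_{i+1} = r_i − f(r_i)·(f′(r_i))^{-1} mod 7^{i+2}, with f′(x) = 2x. Iterate:
  r_0 = 5 (mod 7)
  r_1 = 26 (mod 49)
  r_2 = 222 (mod 343)
Final: r_2 = 222, and one checks f(r_2) ≡ 0 mod 7^3.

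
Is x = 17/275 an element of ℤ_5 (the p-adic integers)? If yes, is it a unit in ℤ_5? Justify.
x ∉ ℤ_5 (v_5(x) = -2 < 0)

ℤ_5 = {x ∈ ℚ_5 : v_5(x) ≥ 0} and ℤ_5^× = {x ∈ ℤ_5 : v_5(x) = 0}. Here v_5(17/275) = v_5(num) − v_5(den) = -2; compare against these criteria.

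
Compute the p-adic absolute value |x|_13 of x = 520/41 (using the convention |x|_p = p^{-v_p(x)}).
|520/41|_13 = 1/13

Step 1 — compute v_13(x) by factoring powers of 13 out of the numerator and denominator: v_13(520/41) = 1. Step 2 — apply |x|_p = p^{-v_p(x)} = 13^{-1} = 1/13.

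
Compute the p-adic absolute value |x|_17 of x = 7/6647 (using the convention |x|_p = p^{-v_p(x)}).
|7/6647|_17 = 289

Step 1 — compute v_17(x) by factoring powers of 17 out of the numerator and denominator: v_17(7/6647) = -2. Step 2 — apply |x|_p = p^{-v_p(x)} = 17^{2} = 289.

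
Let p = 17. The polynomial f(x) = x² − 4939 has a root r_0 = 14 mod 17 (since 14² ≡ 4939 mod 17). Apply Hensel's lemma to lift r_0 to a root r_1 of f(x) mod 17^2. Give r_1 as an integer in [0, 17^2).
r_1 = 235 (mod 289)

Hensel's recurrence: r_{i+1} = r_i − f(r_i)·(f′(r_i))^{-1} mod 17^{i+2}, with f′(x) = 2x. Iterate:
  r_0 = 14 (mod 17)
  r_1 = 235 (mod 289)
Final: r_1 = 235, and one checks f(r_1) ≡ 0 mod 17^2.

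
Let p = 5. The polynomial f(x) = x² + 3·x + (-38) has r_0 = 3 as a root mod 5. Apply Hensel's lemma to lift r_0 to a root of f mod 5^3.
r_2 = 58 (mod 125)

Hensel: r_{i+1} = r_i − f(r_i)·(f′(r_i))^{-1} mod 5^{i+2}, f′(x) = 2x + 3. Iterate:
  r_0 = 3 (mod 5)
  r_1 = 8 (mod 25)
  r_2 = 58 (mod 125)
Final: r = 58 satisfies f(r) ≡ 0 mod 5^3.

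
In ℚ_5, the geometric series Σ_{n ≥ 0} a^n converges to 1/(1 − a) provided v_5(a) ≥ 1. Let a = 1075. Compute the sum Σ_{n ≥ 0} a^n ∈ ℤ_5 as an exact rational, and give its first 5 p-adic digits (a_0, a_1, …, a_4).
Σ a^n = 1/(1 − a) = -1/1074;  first 5 digits = (1, 0, 3, 3, 0)

v_5(a) = 2 ≥ 1, so the series converges in ℤ_5 to 1/(1 − a) = 1/(1 − 1075) = -1/1074. Expand this rational in ℤ_5: compute digits iteratively via d_i = x_i mod 5, x_{i+1} = (x_i − d_i)/5. The first 5 digits are (1, 0, 3, 3, 0).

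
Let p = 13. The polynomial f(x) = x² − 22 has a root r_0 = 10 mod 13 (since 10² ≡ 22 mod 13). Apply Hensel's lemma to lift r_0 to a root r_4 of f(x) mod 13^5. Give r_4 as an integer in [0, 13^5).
r_4 = 34161 (mod 371293)

Hensel's recurrence: r_{i+1} = r_i − f(r_i)·(f′(r_i))^{-1} mod 13^{i+2}, with f′(x) = 2x. Iterate:
  r_0 = 10 (mod 13)
  r_1 = 23 (mod 169)
  r_2 = 1206 (mod 2197)
  r_3 = 5600 (mod 28561)
  r_4 = 34161 (mod 371293)
Final: r_4 = 34161, and one checks f(r_4) ≡ 0 mod 13^5.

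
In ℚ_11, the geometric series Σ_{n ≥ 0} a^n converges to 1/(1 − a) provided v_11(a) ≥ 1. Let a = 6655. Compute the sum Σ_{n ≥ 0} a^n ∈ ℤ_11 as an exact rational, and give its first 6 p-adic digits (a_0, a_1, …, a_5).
Σ a^n = 1/(1 − a) = -1/6654;  first 6 digits = (1, 0, 0, 5, 0, 0)

v_11(a) = 3 ≥ 1, so the series converges in ℤ_11 to 1/(1 − a) = 1/(1 − 6655) = -1/6654. Expand this rational in ℤ_11: compute digits iteratively via d_i = x_i mod 11, x_{i+1} = (x_i − d_i)/11. The first 6 digits are (1, 0, 0, 5, 0, 0).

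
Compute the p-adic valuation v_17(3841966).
v_17(3841966) = 4

v_17(n) is the largest exponent k such that 17^k divides n. Factor out: 3841966 = 17^4 · 46. (Sign doesn't affect v_p.) So v_17(3841966) = 4.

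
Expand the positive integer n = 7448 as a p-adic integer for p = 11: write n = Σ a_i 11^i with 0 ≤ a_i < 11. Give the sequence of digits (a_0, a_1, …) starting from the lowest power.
(a_0, a_1, …) = (1, 6, 6, 5)

Repeated division by 11 gives the digits low-to-high: 7448 = 1 + 6·11^1 + 6·11^2 + 5·11^3. Digit sequence: (1, 6, 6, 5).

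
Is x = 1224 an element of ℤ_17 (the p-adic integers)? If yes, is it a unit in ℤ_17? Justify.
x ∈ ℤ_17 but not a unit; v_17(x) = 1 > 0

ℤ_17 = {x ∈ ℚ_17 : v_17(x) ≥ 0} and ℤ_17^× = {x ∈ ℤ_17 : v_17(x) = 0}. Here v_17(1224) = v_17(num) − v_17(den) = 1; compare against these criteria.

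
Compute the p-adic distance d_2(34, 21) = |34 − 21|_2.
d_2(34, 21) = 1

Step 1 — x − y = 34 − 21 = 13. Step 2 — v_2(13) = 0 (factor: 13 = (2^0 · 13); the sign does not affect v_p). Step 3 — |x − y|_2 = 2^{0} = 1.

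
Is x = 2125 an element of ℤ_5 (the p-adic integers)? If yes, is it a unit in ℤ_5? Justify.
x ∈ ℤ_5 but not a unit; v_5(x) = 3 > 0

ℤ_5 = {x ∈ ℚ_5 : v_5(x) ≥ 0} and ℤ_5^× = {x ∈ ℤ_5 : v_5(x) = 0}. Here v_5(2125) = v_5(num) − v_5(den) = 3; compare against these criteria.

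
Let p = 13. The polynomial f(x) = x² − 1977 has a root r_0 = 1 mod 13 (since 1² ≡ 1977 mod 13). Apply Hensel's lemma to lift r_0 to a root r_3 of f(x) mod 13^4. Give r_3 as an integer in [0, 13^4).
r_3 = 18227 (mod 28561)

Hensel's recurrence: r_{i+1} = r_i − f(r_i)·(f′(r_i))^{-1} mod 13^{i+2}, with f′(x) = 2x. Iterate:
  r_0 = 1 (mod 13)
  r_1 = 144 (mod 169)
  r_2 = 651 (mod 2197)
  r_3 = 18227 (mod 28561)
Final: r_3 = 18227, and one checks f(r_3) ≡ 0 mod 13^4.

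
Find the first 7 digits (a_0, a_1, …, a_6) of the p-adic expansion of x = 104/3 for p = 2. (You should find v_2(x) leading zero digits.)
(a_0, …, a_6) = (0, 0, 0, 1, 1, 1, 1)

v_2(104/3) = 3, so a_0 = ... = a_2 = 0. Factor out: x = 2^3 · u with u = 13/3 a unit in ℤ_2. Expand u iteratively via a_{v+i} = u_i mod 2, u_{i+1} = (u_i − a_{v+i})/2:
  u_0 = 13/3;  a_3 = 1;  u_1 = (u_0 − 1)/2 = 5/3
  u_1 = 5/3;  a_4 = 1;  u_2 = (u_1 − 1)/2 = 1/3
  u_2 = 1/3;  a_5 = 1;  u_3 = (u_2 − 1)/2 = -1/3
  u_3 = -1/3;  a_6 = 1;  u_4 = (u_3 − 1)/2 = -2/3
Digits: (0, 0, 0, 1, 1, 1, 1).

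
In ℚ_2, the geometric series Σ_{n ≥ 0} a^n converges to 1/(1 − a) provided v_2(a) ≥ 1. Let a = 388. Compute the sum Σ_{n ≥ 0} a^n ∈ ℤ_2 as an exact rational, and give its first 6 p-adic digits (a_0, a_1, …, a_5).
Σ a^n = 1/(1 − a) = -1/387;  first 6 digits = (1, 0, 1, 0, 1, 0)

v_2(a) = 2 ≥ 1, so the series converges in ℤ_2 to 1/(1 − a) = 1/(1 − 388) = -1/387. Expand this rational in ℤ_2: compute digits iteratively via d_i = x_i mod 2, x_{i+1} = (x_i − d_i)/2. The first 6 digits are (1, 0, 1, 0, 1, 0).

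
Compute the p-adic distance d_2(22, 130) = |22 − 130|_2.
d_2(22, 130) = 1/4

Step 1 — x − y = 22 − 130 = -108. Step 2 — v_2(-108) = 2 (factor: -108 = −(2^2 · 27); the sign does not affect v_p). Step 3 — |x − y|_2 = 2^{-2} = 1/4.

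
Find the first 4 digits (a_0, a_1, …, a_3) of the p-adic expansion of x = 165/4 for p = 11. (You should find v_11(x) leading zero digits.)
(a_0, …, a_3) = (0, 1, 3, 8)

v_11(165/4) = 1, so a_0 = ... = a_0 = 0. Factor out: x = 11^1 · u with u = 15/4 a unit in ℤ_11. Expand u iteratively via a_{v+i} = u_i mod 11, u_{i+1} = (u_i − a_{v+i})/11:
  u_0 = 15/4;  a_1 = 1;  u_1 = (u_0 − 1)/11 = 1/4
  u_1 = 1/4;  a_2 = 3;  u_2 = (u_1 − 3)/11 = -1/4
  u_2 = -1/4;  a_3 = 8;  u_3 = (u_2 − 8)/11 = -3/4
Digits: (0, 1, 3, 8).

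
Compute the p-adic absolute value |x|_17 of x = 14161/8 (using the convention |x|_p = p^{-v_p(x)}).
|14161/8|_17 = 1/289

Step 1 — compute v_17(x) by factoring powers of 17 out of the numerator and denominator: v_17(14161/8) = 2. Step 2 — apply |x|_p = p^{-v_p(x)} = 17^{-2} = 1/289.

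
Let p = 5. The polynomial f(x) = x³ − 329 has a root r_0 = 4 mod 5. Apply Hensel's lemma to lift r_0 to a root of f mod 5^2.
r_1 = 9 (mod 25)

Hensel: r_{i+1} = r_i − f(r_i)/f′(r_i) mod 5^{i+2}, where f′(x) = 3x². Iterate:
  r_0 = 4 (mod 5)
  r_1 = 9 (mod 25)
Final: r = 9 with f(r) ≡ 0 mod 5^2.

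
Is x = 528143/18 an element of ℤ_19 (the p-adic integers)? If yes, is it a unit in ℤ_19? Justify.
x ∈ ℤ_19 but not a unit; v_19(x) = 3 > 0

ℤ_19 = {x ∈ ℚ_19 : v_19(x) ≥ 0} and ℤ_19^× = {x ∈ ℤ_19 : v_19(x) = 0}. Here v_19(528143/18) = v_19(num) − v_19(den) = 3; compare against these criteria.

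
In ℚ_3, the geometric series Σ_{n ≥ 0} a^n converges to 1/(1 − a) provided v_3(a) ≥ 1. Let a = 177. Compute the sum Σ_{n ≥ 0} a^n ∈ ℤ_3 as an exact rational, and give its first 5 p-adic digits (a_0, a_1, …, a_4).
Σ a^n = 1/(1 − a) = -1/176;  first 5 digits = (1, 2, 2, 1, 2)

v_3(a) = 1 ≥ 1, so the series converges in ℤ_3 to 1/(1 − a) = 1/(1 − 177) = -1/176. Expand this rational in ℤ_3: compute digits iteratively via d_i = x_i mod 3, x_{i+1} = (x_i − d_i)/3. The first 5 digits are (1, 2, 2, 1, 2).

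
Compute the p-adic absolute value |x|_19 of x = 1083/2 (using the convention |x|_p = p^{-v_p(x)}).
|1083/2|_19 = 1/361

Step 1 — compute v_19(x) by factoring powers of 19 out of the numerator and denominator: v_19(1083/2) = 2. Step 2 — apply |x|_p = p^{-v_p(x)} = 19^{-2} = 1/361.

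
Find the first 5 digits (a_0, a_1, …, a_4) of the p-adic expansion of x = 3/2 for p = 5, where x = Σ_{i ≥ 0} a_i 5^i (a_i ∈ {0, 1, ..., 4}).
(a_0, …, a_4) = (4, 2, 2, 2, 2)

v_5(3/2) = 0 (numerator and denominator both coprime to 5), so x ∈ ℤ_5^×. Compute digits iteratively via a_i = x_i mod 5, x_{i+1} = (x_i − a_i)/5, with x_0 = x:
  x_0 = 3/2;  a_0 = 4;  x_1 = (x_0 − 4)/5 = -1/2
  x_1 = -1/2;  a_1 = 2;  x_2 = (x_1 − 2)/5 = -1/2
  x_2 = -1/2;  a_2 = 2;  x_3 = (x_2 − 2)/5 = -1/2
  x_3 = -1/2;  a_3 = 2;  x_4 = (x_3 − 2)/5 = -1/2
  x_4 = -1/2;  a_4 = 2;  x_5 = (x_4 − 2)/5 = -1/2
Digits: (4, 2, 2, 2, 2).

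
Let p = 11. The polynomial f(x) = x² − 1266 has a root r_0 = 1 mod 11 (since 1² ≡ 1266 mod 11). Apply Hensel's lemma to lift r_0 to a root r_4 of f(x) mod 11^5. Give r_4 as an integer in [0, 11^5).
r_4 = 48005 (mod 161051)

Hensel's recurrence: r_{i+1} = r_i − f(r_i)·(f′(r_i))^{-1} mod 11^{i+2}, with f′(x) = 2x. Iterate:
  r_0 = 1 (mod 11)
  r_1 = 89 (mod 121)
  r_2 = 89 (mod 1331)
  r_3 = 4082 (mod 14641)
  r_4 = 48005 (mod 161051)
Final: r_4 = 48005, and one checks f(r_4) ≡ 0 mod 11^5.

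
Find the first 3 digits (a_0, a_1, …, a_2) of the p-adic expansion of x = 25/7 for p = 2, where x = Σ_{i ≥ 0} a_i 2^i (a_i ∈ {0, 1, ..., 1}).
(a_0, …, a_2) = (1, 1, 1)

v_2(25/7) = 0 (numerator and denominator both coprime to 2), so x ∈ ℤ_2^×. Compute digits iteratively via a_i = x_i mod 2, x_{i+1} = (x_i − a_i)/2, with x_0 = x:
  x_0 = 25/7;  a_0 = 1;  x_1 = (x_0 − 1)/2 = 9/7
  x_1 = 9/7;  a_1 = 1;  x_2 = (x_1 − 1)/2 = 1/7
  x_2 = 1/7;  a_2 = 1;  x_3 = (x_2 − 1)/2 = -3/7
Digits: (1, 1, 1).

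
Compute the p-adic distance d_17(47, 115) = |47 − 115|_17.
d_17(47, 115) = 1/17

Step 1 — x − y = 47 − 115 = -68. Step 2 — v_17(-68) = 1 (factor: -68 = −(17^1 · 4); the sign does not affect v_p). Step 3 — |x − y|_17 = 17^{-1} = 1/17.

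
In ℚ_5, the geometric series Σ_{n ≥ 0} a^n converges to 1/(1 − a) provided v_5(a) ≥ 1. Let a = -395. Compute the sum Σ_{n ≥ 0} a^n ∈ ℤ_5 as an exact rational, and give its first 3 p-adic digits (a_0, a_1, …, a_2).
Σ a^n = 1/(1 − a) = 1/396;  first 3 digits = (1, 1, 0)

v_5(a) = 1 ≥ 1, so the series converges in ℤ_5 to 1/(1 − a) = 1/(1 − (-395)) = 1/396. Expand this rational in ℤ_5: compute digits iteratively via d_i = x_i mod 5, x_{i+1} = (x_i − d_i)/5. The first 3 digits are (1, 1, 0).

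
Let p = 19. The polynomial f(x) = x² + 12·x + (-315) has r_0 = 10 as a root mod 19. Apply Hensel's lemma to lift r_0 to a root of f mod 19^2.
r_1 = 295 (mod 361)

Hensel: r_{i+1} = r_i − f(r_i)·(f′(r_i))^{-1} mod 19^{i+2}, f′(x) = 2x + 12. Iterate:
  r_0 = 10 (mod 19)
  r_1 = 295 (mod 361)
Final: r = 295 satisfies f(r) ≡ 0 mod 19^2.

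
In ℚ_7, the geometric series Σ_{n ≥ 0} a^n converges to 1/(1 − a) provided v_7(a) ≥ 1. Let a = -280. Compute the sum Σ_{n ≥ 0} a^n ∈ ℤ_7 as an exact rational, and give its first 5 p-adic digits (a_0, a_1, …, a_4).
Σ a^n = 1/(1 − a) = 1/281;  first 5 digits = (1, 2, 5, 4, 5)

v_7(a) = 1 ≥ 1, so the series converges in ℤ_7 to 1/(1 − a) = 1/(1 − (-280)) = 1/281. Expand this rational in ℤ_7: compute digits iteratively via d_i = x_i mod 7, x_{i+1} = (x_i − d_i)/7. The first 5 digits are (1, 2, 5, 4, 5).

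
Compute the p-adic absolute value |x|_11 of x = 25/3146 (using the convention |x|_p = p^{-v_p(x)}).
|25/3146|_11 = 121

Step 1 — compute v_11(x) by factoring powers of 11 out of the numerator and denominator: v_11(25/3146) = -2. Step 2 — apply |x|_p = p^{-v_p(x)} = 11^{2} = 121.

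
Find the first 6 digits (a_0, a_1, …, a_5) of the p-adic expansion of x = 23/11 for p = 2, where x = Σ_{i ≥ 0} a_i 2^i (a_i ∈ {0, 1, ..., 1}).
(a_0, …, a_5) = (1, 0, 1, 0, 0, 1)

v_2(23/11) = 0 (numerator and denominator both coprime to 2), so x ∈ ℤ_2^×. Compute digits iteratively via a_i = x_i mod 2, x_{i+1} = (x_i − a_i)/2, with x_0 = x:
  x_0 = 23/11;  a_0 = 1;  x_1 = (x_0 − 1)/2 = 6/11
  x_1 = 6/11;  a_1 = 0;  x_2 = (x_1 − 0)/2 = 3/11
  x_2 = 3/11;  a_2 = 1;  x_3 = (x_2 − 1)/2 = -4/11
  x_3 = -4/11;  a_3 = 0;  x_4 = (x_3 − 0)/2 = -2/11
  x_4 = -2/11;  a_4 = 0;  x_5 = (x_4 − 0)/2 = -1/11
  x_5 = -1/11;  a_5 = 1;  x_6 = (x_5 − 1)/2 = -6/11
Digits: (1, 0, 1, 0, 0, 1).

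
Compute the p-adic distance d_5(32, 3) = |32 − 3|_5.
d_5(32, 3) = 1

Step 1 — x − y = 32 − 3 = 29. Step 2 — v_5(29) = 0 (factor: 29 = (5^0 · 29); the sign does not affect v_p). Step 3 — |x − y|_5 = 5^{0} = 1.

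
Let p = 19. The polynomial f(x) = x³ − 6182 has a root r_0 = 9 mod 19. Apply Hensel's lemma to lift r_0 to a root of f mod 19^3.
r_2 = 5956 (mod 6859)

Hensel: r_{i+1} = r_i − f(r_i)/f′(r_i) mod 19^{i+2}, where f′(x) = 3x². Iterate:
  r_0 = 9 (mod 19)
  r_1 = 180 (mod 361)
  r_2 = 5956 (mod 6859)
Final: r = 5956 with f(r) ≡ 0 mod 19^3.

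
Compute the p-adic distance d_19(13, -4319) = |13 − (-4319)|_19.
d_19(13, -4319) = 1/361

Step 1 — x − y = 13 − (-4319) = 4332. Step 2 — v_19(4332) = 2 (factor: 4332 = (19^2 · 12); the sign does not affect v_p). Step 3 — |x − y|_19 = 19^{-2} = 1/361.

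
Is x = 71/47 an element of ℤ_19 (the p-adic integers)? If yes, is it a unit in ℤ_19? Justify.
x ∈ ℤ_19^× (unit); v_19(x) = 0

ℤ_19 = {x ∈ ℚ_19 : v_19(x) ≥ 0} and ℤ_19^× = {x ∈ ℤ_19 : v_19(x) = 0}. Here v_19(71/47) = v_19(num) − v_19(den) = 0; compare against these criteria.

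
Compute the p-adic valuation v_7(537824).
v_7(537824) = 5

v_7(n) is the largest exponent k such that 7^k divides n. Factor out: 537824 = 7^5 · 32. (Sign doesn't affect v_p.) So v_7(537824) = 5.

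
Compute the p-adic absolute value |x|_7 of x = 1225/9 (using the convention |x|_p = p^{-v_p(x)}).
|1225/9|_7 = 1/49

Step 1 — compute v_7(x) by factoring powers of 7 out of the numerator and denominator: v_7(1225/9) = 2. Step 2 — apply |x|_p = p^{-v_p(x)} = 7^{-2} = 1/49.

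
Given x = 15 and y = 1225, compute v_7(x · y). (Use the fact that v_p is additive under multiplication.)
v_7(18375) = 2

v_p(x) = 0 (factor: 15 = 7^0 · 15); v_p(y) = 2 (factor: 1225 = 7^2 · 25). Additivity: v_p(xy) = v_p(x) + v_p(y) = 0 + 2 = 2. (Direct check: xy = 18375 = 7^2 · (375).)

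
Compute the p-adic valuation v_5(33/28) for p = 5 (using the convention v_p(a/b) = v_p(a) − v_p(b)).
v_5(33/28) = 0

Factor powers of 5 from the numerator and denominator of the reduced fraction: 33 = 5^0 · 33 and 28 = 5^0 · 28. Apply v_p(a/b) = v_p(a) − v_p(b): v_5(33/28) = 0 − 0 = 0.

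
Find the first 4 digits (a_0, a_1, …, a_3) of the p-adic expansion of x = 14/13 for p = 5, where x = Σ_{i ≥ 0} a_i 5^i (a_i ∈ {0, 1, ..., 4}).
(a_0, …, a_3) = (3, 0, 3, 4)

v_5(14/13) = 0 (numerator and denominator both coprime to 5), so x ∈ ℤ_5^×. Compute digits iteratively via a_i = x_i mod 5, x_{i+1} = (x_i − a_i)/5, with x_0 = x:
  x_0 = 14/13;  a_0 = 3;  x_1 = (x_0 − 3)/5 = -5/13
  x_1 = -5/13;  a_1 = 0;  x_2 = (x_1 − 0)/5 = -1/13
  x_2 = -1/13;  a_2 = 3;  x_3 = (x_2 − 3)/5 = -8/13
  x_3 = -8/13;  a_3 = 4;  x_4 = (x_3 − 4)/5 = -12/13
Digits: (3, 0, 3, 4).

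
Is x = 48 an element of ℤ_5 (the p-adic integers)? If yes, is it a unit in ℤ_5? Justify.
x ∈ ℤ_5^× (unit); v_5(x) = 0

ℤ_5 = {x ∈ ℚ_5 : v_5(x) ≥ 0} and ℤ_5^× = {x ∈ ℤ_5 : v_5(x) = 0}. Here v_5(48) = v_5(num) − v_5(den) = 0; compare against these criteria.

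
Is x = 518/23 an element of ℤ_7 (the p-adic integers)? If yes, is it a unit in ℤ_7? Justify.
x ∈ ℤ_7 but not a unit; v_7(x) = 1 > 0

ℤ_7 = {x ∈ ℚ_7 : v_7(x) ≥ 0} and ℤ_7^× = {x ∈ ℤ_7 : v_7(x) = 0}. Here v_7(518/23) = v_7(num) − v_7(den) = 1; compare against these criteria.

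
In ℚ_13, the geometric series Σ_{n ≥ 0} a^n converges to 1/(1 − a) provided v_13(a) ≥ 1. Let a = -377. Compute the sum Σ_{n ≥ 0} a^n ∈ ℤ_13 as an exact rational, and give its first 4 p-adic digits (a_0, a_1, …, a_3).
Σ a^n = 1/(1 − a) = 1/378;  first 4 digits = (1, 10, 6, 11)

v_13(a) = 1 ≥ 1, so the series converges in ℤ_13 to 1/(1 − a) = 1/(1 − (-377)) = 1/378. Expand this rational in ℤ_13: compute digits iteratively via d_i = x_i mod 13, x_{i+1} = (x_i − d_i)/13. The first 4 digits are (1, 10, 6, 11).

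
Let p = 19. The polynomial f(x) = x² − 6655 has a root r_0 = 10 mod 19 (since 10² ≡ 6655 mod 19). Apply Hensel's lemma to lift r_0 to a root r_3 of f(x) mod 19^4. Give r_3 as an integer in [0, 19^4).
r_3 = 105118 (mod 130321)

Hensel's recurrence: r_{i+1} = r_i − f(r_i)·(f′(r_i))^{-1} mod 19^{i+2}, with f′(x) = 2x. Iterate:
  r_0 = 10 (mod 19)
  r_1 = 67 (mod 361)
  r_2 = 2233 (mod 6859)
  r_3 = 105118 (mod 130321)
Final: r_3 = 105118, and one checks f(r_3) ≡ 0 mod 19^4.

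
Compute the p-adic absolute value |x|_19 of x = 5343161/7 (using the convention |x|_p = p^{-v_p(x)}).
|5343161/7|_19 = 1/130321

Step 1 — compute v_19(x) by factoring powers of 19 out of the numerator and denominator: v_19(5343161/7) = 4. Step 2 — apply |x|_p = p^{-v_p(x)} = 19^{-4} = 1/130321.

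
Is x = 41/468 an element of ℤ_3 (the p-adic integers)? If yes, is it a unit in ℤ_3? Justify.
x ∉ ℤ_3 (v_3(x) = -2 < 0)

ℤ_3 = {x ∈ ℚ_3 : v_3(x) ≥ 0} and ℤ_3^× = {x ∈ ℤ_3 : v_3(x) = 0}. Here v_3(41/468) = v_3(num) − v_3(den) = -2; compare against these criteria.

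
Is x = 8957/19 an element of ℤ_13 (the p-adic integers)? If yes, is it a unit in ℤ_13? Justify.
x ∈ ℤ_13 but not a unit; v_13(x) = 2 > 0

ℤ_13 = {x ∈ ℚ_13 : v_13(x) ≥ 0} and ℤ_13^× = {x ∈ ℤ_13 : v_13(x) = 0}. Here v_13(8957/19) = v_13(num) − v_13(den) = 2; compare against these criteria.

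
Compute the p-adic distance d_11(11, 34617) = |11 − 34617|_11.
d_11(11, 34617) = 1/1331

Step 1 — x − y = 11 − 34617 = -34606. Step 2 — v_11(-34606) = 3 (factor: -34606 = −(11^3 · 26); the sign does not affect v_p). Step 3 — |x − y|_11 = 11^{-3} = 1/1331.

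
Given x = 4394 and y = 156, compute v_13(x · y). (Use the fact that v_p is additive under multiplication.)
v_13(685464) = 4

v_p(x) = 3 (factor: 4394 = 13^3 · 2); v_p(y) = 1 (factor: 156 = 13^1 · 12). Additivity: v_p(xy) = v_p(x) + v_p(y) = 3 + 1 = 4. (Direct check: xy = 685464 = 13^4 · (24).)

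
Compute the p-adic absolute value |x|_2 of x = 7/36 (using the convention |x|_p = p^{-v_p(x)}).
|7/36|_2 = 4

Step 1 — compute v_2(x) by factoring powers of 2 out of the numerator and denominator: v_2(7/36) = -2. Step 2 — apply |x|_p = p^{-v_p(x)} = 2^{2} = 4.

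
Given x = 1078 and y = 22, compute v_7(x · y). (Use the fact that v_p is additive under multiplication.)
v_7(23716) = 2

v_p(x) = 2 (factor: 1078 = 7^2 · 22); v_p(y) = 0 (factor: 22 = 7^0 · 22). Additivity: v_p(xy) = v_p(x) + v_p(y) = 2 + 0 = 2. (Direct check: xy = 23716 = 7^2 · (484).)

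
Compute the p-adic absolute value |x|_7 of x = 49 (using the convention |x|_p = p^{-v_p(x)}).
|49|_7 = 1/49

Step 1 — compute v_7(x) by factoring powers of 7 out of the numerator and denominator: v_7(49) = 2. Step 2 — apply |x|_p = p^{-v_p(x)} = 7^{-2} = 1/49.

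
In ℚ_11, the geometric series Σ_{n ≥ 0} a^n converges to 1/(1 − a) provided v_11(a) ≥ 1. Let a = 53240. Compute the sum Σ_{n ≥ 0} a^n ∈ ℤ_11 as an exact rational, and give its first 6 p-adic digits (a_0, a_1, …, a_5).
Σ a^n = 1/(1 − a) = -1/53239;  first 6 digits = (1, 0, 0, 7, 3, 0)

v_11(a) = 3 ≥ 1, so the series converges in ℤ_11 to 1/(1 − a) = 1/(1 − 53240) = -1/53239. Expand this rational in ℤ_11: compute digits iteratively via d_i = x_i mod 11, x_{i+1} = (x_i − d_i)/11. The first 6 digits are (1, 0, 0, 7, 3, 0).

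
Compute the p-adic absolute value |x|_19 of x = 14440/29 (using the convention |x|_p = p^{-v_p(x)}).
|14440/29|_19 = 1/361

Step 1 — compute v_19(x) by factoring powers of 19 out of the numerator and denominator: v_19(14440/29) = 2. Step 2 — apply |x|_p = p^{-v_p(x)} = 19^{-2} = 1/361.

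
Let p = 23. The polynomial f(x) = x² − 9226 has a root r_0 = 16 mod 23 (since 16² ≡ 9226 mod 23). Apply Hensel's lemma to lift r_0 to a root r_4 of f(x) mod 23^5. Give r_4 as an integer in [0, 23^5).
r_4 = 3081556 (mod 6436343)

Hensel's recurrence: r_{i+1} = r_i − f(r_i)·(f′(r_i))^{-1} mod 23^{i+2}, with f′(x) = 2x. Iterate:
  r_0 = 16 (mod 23)
  r_1 = 131 (mod 529)
  r_2 = 3305 (mod 12167)
  r_3 = 3305 (mod 279841)
  r_4 = 3081556 (mod 6436343)
Final: r_4 = 3081556, and one checks f(r_4) ≡ 0 mod 23^5.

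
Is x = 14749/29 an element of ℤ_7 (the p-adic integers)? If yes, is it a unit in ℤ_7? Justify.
x ∈ ℤ_7 but not a unit; v_7(x) = 3 > 0

ℤ_7 = {x ∈ ℚ_7 : v_7(x) ≥ 0} and ℤ_7^× = {x ∈ ℤ_7 : v_7(x) = 0}. Here v_7(14749/29) = v_7(num) − v_7(den) = 3; compare against these criteria.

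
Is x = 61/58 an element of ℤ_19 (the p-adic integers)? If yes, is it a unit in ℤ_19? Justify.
x ∈ ℤ_19^× (unit); v_19(x) = 0

ℤ_19 = {x ∈ ℚ_19 : v_19(x) ≥ 0} and ℤ_19^× = {x ∈ ℤ_19 : v_19(x) = 0}. Here v_19(61/58) = v_19(num) − v_19(den) = 0; compare against these criteria.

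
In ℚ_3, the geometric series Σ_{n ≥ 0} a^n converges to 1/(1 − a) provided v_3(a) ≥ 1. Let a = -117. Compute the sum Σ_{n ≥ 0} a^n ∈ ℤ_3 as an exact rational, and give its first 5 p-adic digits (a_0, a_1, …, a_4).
Σ a^n = 1/(1 − a) = 1/118;  first 5 digits = (1, 0, 2, 1, 2)

v_3(a) = 2 ≥ 1, so the series converges in ℤ_3 to 1/(1 − a) = 1/(1 − (-117)) = 1/118. Expand this rational in ℤ_3: compute digits iteratively via d_i = x_i mod 3, x_{i+1} = (x_i − d_i)/3. The first 5 digits are (1, 0, 2, 1, 2).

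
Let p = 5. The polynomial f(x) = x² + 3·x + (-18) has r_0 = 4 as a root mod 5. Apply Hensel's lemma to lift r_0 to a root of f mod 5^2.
r_1 = 19 (mod 25)

Hensel: r_{i+1} = r_i − f(r_i)·(f′(r_i))^{-1} mod 5^{i+2}, f′(x) = 2x + 3. Iterate:
  r_0 = 4 (mod 5)
  r_1 = 19 (mod 25)
Final: r = 19 satisfies f(r) ≡ 0 mod 5^2.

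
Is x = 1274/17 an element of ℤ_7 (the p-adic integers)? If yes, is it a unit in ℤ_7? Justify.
x ∈ ℤ_7 but not a unit; v_7(x) = 2 > 0

ℤ_7 = {x ∈ ℚ_7 : v_7(x) ≥ 0} and ℤ_7^× = {x ∈ ℤ_7 : v_7(x) = 0}. Here v_7(1274/17) = v_7(num) − v_7(den) = 2; compare against these criteria.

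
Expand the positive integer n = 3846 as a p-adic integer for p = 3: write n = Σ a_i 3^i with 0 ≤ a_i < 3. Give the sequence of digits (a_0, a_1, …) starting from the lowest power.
(a_0, a_1, …) = (0, 1, 1, 1, 2, 0, 2, 1)

Repeated division by 3 gives the digits low-to-high: 3846 = 1·3^1 + 1·3^2 + 1·3^3 + 2·3^4 + 2·3^6 + 1·3^7. Digit sequence: (0, 1, 1, 1, 2, 0, 2, 1).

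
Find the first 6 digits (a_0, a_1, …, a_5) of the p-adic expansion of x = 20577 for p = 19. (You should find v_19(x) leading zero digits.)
(a_0, …, a_5) = (0, 0, 0, 3, 0, 0)

v_19(20577) = 3, so a_0 = ... = a_2 = 0. Factor out: x = 19^3 · u with u = 3 a unit in ℤ_19. Expand u iteratively via a_{v+i} = u_i mod 19, u_{i+1} = (u_i − a_{v+i})/19:
  u_0 = 3;  a_3 = 3;  u_1 = (u_0 − 3)/19 = 0
  u_1 = 0;  a_4 = 0;  u_2 = (u_1 − 0)/19 = 0
  u_2 = 0;  a_5 = 0;  u_3 = (u_2 − 0)/19 = 0
Digits: (0, 0, 0, 3, 0, 0).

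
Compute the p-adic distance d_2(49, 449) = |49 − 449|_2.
d_2(49, 449) = 1/16

Step 1 — x − y = 49 − 449 = -400. Step 2 — v_2(-400) = 4 (factor: -400 = −(2^4 · 25); the sign does not affect v_p). Step 3 — |x − y|_2 = 2^{-4} = 1/16.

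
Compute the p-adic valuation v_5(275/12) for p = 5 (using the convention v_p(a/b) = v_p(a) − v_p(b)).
v_5(275/12) = 2

Factor powers of 5 from the numerator and denominator of the reduced fraction: 275 = 5^2 · 11 and 12 = 5^0 · 12. Apply v_p(a/b) = v_p(a) − v_p(b): v_5(275/12) = 2 − 0 = 2.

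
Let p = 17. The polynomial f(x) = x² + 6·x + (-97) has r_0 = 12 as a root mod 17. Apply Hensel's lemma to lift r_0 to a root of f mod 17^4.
r_3 = 48955 (mod 83521)

Hensel: r_{i+1} = r_i − f(r_i)·(f′(r_i))^{-1} mod 17^{i+2}, f′(x) = 2x + 6. Iterate:
  r_0 = 12 (mod 17)
  r_1 = 114 (mod 289)
  r_2 = 4738 (mod 4913)
  r_3 = 48955 (mod 83521)
Final: r = 48955 satisfies f(r) ≡ 0 mod 17^4.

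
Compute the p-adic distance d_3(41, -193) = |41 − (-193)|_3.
d_3(41, -193) = 1/9

Step 1 — x − y = 41 − (-193) = 234. Step 2 — v_3(234) = 2 (factor: 234 = (3^2 · 26); the sign does not affect v_p). Step 3 — |x − y|_3 = 3^{-2} = 1/9.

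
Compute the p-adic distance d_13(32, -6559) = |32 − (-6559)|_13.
d_13(32, -6559) = 1/2197

Step 1 — x − y = 32 − (-6559) = 6591. Step 2 — v_13(6591) = 3 (factor: 6591 = (13^3 · 3); the sign does not affect v_p). Step 3 — |x − y|_13 = 13^{-3} = 1/2197.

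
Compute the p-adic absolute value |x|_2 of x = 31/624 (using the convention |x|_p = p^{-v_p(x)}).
|31/624|_2 = 16

Step 1 — compute v_2(x) by factoring powers of 2 out of the numerator and denominator: v_2(31/624) = -4. Step 2 — apply |x|_p = p^{-v_p(x)} = 2^{4} = 16.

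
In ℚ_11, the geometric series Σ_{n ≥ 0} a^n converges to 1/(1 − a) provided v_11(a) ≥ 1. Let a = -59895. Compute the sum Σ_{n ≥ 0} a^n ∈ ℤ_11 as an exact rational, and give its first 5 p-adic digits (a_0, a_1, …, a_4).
Σ a^n = 1/(1 − a) = 1/59896;  first 5 digits = (1, 0, 0, 10, 6)

v_11(a) = 3 ≥ 1, so the series converges in ℤ_11 to 1/(1 − a) = 1/(1 − (-59895)) = 1/59896. Expand this rational in ℤ_11: compute digits iteratively via d_i = x_i mod 11, x_{i+1} = (x_i − d_i)/11. The first 5 digits are (1, 0, 0, 10, 6).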